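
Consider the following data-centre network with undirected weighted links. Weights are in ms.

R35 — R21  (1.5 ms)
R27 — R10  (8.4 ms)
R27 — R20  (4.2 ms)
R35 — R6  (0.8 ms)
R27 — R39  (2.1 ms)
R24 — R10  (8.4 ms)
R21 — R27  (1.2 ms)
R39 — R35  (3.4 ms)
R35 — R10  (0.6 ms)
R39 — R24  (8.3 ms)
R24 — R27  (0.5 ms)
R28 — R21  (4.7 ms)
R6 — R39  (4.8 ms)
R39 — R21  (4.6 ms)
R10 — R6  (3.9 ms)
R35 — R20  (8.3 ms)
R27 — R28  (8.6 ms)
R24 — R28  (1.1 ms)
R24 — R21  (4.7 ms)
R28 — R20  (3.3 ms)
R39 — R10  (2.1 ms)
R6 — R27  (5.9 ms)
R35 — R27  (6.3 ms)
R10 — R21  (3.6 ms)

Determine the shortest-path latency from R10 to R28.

4.9 ms

Compare a few routes:
R10–R35–R21–R27–R24–R28: 0.6+1.5+1.2+0.5+1.1 = 4.9
R10–R21–R27–R24–R28: 3.6+1.2+0.5+1.1 = 6.4
R10–R39–R27–R24–R28: 2.1+2.1+0.5+1.1 = 5.8
Cheapest is R10–R35–R21–R27–R24–R28 at 4.9 ms.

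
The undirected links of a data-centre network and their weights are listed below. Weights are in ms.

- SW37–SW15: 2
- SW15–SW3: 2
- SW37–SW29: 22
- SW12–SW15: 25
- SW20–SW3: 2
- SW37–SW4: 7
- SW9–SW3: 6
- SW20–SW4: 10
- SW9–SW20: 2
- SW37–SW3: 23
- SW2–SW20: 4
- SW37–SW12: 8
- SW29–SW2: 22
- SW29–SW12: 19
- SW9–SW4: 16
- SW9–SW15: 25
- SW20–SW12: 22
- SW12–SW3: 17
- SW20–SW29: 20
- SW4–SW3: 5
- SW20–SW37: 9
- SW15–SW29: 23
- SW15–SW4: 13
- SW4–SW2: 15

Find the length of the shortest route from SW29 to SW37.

Enumerating some paths:
SW29 → SW37: 22 = 22
SW29 → SW15 → SW37: 23+2 = 25
Cheapest is SW29 → SW37 at 22 ms.

22 ms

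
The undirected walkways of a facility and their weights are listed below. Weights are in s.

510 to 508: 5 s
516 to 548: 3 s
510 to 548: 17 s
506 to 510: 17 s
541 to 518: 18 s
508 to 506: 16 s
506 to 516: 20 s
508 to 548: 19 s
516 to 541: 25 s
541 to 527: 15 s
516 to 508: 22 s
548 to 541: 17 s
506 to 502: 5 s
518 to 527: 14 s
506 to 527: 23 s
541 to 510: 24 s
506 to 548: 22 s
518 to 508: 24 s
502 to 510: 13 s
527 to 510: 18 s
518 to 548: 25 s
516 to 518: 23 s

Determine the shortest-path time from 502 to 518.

42 s

Enumerating some paths:
502 - 506 - 508 - 518: 5+16+24 = 45
502 - 510 - 508 - 518: 13+5+24 = 42
502 - 510 - 527 - 518: 13+18+14 = 45
Cheapest is 502 - 510 - 508 - 518 at 42 s.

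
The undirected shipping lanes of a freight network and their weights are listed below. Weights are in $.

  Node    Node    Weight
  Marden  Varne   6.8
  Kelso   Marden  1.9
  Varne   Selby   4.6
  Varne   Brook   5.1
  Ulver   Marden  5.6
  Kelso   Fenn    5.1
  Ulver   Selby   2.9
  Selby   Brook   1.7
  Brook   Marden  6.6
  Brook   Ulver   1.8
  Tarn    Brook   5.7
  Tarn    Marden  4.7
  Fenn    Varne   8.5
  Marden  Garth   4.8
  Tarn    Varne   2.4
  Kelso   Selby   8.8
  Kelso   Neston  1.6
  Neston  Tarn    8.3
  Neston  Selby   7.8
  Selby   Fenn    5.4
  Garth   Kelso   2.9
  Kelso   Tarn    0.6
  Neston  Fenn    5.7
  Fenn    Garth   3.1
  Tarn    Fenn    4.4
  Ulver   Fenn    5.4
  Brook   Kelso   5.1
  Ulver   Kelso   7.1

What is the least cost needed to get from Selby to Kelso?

Enumerating some paths:
Selby - Kelso: 8.8 = 8.8
Selby - Varne - Tarn - Kelso: 4.6+2.4+0.6 = 7.6
Selby - Brook - Kelso: 1.7+5.1 = 6.8
Selby - Brook - Tarn - Kelso: 1.7+5.7+0.6 = 8
Cheapest is Selby - Brook - Kelso at $6.8.

$6.8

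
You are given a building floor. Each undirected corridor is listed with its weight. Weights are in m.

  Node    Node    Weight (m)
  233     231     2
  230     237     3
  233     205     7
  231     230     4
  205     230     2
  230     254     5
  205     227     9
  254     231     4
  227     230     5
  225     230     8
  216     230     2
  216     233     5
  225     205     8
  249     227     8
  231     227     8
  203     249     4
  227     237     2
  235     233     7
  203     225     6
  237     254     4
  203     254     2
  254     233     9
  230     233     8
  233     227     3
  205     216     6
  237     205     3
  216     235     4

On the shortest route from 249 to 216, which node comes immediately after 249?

203

Compare a few routes:
249 - 203 - 254 - 230 - 216: 4+2+5+2 = 13
249 - 203 - 254 - 237 - 230 - 216: 4+2+4+3+2 = 15
The minimum is 13 m via 249 - 203 - 254 - 230 - 216.
So from 249 the first move is to 203.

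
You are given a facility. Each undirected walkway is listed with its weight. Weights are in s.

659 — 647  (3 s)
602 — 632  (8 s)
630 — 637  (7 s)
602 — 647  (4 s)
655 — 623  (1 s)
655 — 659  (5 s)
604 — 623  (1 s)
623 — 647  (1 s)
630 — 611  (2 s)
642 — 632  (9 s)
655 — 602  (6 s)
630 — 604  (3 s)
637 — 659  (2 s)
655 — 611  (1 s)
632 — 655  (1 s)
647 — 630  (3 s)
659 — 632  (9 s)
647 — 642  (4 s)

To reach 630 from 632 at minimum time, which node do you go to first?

Compare a few routes:
632 → 655 → 623 → 647 → 630: 1+1+1+3 = 6
632 → 655 → 611 → 630: 1+1+2 = 4
632 → 655 → 623 → 604 → 630: 1+1+1+3 = 6
Cheapest is 632 → 655 → 611 → 630 at 4 s.
So from 632 the first move is to 655.

655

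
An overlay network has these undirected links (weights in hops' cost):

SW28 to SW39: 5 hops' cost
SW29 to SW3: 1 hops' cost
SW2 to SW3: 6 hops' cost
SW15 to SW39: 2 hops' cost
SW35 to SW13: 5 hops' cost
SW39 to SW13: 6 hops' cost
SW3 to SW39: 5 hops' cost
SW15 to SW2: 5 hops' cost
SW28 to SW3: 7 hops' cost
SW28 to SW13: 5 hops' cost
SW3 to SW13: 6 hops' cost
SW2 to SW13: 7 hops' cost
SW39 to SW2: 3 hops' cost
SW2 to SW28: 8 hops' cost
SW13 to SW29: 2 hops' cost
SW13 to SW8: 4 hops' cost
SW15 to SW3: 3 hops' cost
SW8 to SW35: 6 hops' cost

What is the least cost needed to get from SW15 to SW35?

11 hops' cost

Shortest distances from SW15:
SW15: 0
SW39: 2  (via SW15)
SW3: 3  (via SW15)
SW29: 4  (via SW3)
SW2: 5  (via SW15)
SW13: 6  (via SW29)
SW28: 7  (via SW39)
SW8: 10  (via SW13)
SW35: 11  (via SW13)
Shortest route: SW15 → SW3 → SW29 → SW13 → SW35 = 11 hops' cost.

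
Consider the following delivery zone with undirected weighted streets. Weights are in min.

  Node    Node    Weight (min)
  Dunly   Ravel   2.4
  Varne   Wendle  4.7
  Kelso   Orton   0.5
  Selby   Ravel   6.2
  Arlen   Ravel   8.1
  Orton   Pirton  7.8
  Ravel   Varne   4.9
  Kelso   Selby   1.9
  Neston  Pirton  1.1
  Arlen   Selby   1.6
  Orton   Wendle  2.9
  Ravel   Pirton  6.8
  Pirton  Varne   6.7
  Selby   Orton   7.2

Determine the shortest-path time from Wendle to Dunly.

12 min

Settle nodes by increasing distance from Wendle:
Wendle: 0
Orton: 2.9  (via Wendle)
Kelso: 3.4  (via Orton)
Varne: 4.7  (via Wendle)
Selby: 5.3  (via Kelso)
Arlen: 6.9  (via Selby)
Ravel: 9.6  (via Varne)
Pirton: 10.7  (via Orton)
Neston: 11.8  (via Pirton)
Dunly: 12  (via Ravel)
Shortest route: Wendle → Varne → Ravel → Dunly = 12 min.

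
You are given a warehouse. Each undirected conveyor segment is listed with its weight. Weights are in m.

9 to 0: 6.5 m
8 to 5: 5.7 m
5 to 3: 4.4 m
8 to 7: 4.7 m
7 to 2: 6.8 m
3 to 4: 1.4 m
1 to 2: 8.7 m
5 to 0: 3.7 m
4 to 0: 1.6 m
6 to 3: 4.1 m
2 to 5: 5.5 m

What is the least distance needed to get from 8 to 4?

Shortest distances from 8:
8: 0
7: 4.7  (via 8)
5: 5.7  (via 8)
0: 9.4  (via 5)
3: 10.1  (via 5)
4: 11  (via 0)
Shortest route: 8 → 5 → 0 → 4 = 11 m.

11 m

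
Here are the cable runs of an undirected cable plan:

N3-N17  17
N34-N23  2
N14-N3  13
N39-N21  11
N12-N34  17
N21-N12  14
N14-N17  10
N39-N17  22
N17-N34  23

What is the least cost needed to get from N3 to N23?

Candidate routes:
N3–N17–N34–N23: 17+23+2 = 42
N3–N14–N17–N34–N23: 13+10+23+2 = 48
Cheapest is N3–N17–N34–N23 at 42.

42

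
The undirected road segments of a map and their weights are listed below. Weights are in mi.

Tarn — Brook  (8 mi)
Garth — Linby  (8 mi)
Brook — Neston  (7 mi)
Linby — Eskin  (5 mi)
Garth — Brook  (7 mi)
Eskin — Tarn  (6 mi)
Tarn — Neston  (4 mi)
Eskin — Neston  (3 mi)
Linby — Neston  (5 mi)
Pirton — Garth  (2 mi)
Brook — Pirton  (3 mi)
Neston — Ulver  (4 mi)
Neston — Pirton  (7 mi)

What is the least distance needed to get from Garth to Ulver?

13 mi

Running Dijkstra from Garth:
Garth: 0
Pirton: 2  (via Garth)
Brook: 5  (via Pirton)
Linby: 8  (via Garth)
Neston: 9  (via Pirton)
Eskin: 12  (via Neston)
Tarn: 13  (via Brook)
Ulver: 13  (via Neston)
Shortest route: Garth → Pirton → Neston → Ulver = 13 mi.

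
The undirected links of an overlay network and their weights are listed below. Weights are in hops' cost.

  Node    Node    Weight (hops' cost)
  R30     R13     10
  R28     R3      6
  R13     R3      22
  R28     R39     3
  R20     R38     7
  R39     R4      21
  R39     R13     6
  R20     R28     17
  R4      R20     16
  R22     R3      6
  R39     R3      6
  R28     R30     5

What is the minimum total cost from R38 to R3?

Settle nodes by increasing distance from R38:
R38: 0
R20: 7  (via R38)
R4: 23  (via R20)
R28: 24  (via R20)
R39: 27  (via R28)
R30: 29  (via R28)
R3: 30  (via R28)
Shortest route: R38–R20–R28–R3 = 30 hops' cost.

30 hops' cost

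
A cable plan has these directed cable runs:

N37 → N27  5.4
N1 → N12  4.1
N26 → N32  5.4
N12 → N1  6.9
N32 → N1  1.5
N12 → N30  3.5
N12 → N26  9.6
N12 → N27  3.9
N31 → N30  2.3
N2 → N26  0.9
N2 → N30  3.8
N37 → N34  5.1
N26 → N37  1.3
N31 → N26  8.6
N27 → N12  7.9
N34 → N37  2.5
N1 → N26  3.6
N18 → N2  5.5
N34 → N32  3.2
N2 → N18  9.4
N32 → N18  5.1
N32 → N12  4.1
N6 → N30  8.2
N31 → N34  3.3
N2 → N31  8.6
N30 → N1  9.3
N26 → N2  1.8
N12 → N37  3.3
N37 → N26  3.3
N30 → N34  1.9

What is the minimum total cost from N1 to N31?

14

Settle nodes by increasing distance from N1:
N1: 0
N26: 3.6  (via N1)
N12: 4.1  (via N1)
N37: 4.9  (via N26)
N2: 5.4  (via N26)
N30: 7.6  (via N12)
N27: 8  (via N12)
N32: 9  (via N26)
N34: 9.5  (via N30)
N31: 14  (via N2)
Shortest route: N1 → N26 → N2 → N31 = 14.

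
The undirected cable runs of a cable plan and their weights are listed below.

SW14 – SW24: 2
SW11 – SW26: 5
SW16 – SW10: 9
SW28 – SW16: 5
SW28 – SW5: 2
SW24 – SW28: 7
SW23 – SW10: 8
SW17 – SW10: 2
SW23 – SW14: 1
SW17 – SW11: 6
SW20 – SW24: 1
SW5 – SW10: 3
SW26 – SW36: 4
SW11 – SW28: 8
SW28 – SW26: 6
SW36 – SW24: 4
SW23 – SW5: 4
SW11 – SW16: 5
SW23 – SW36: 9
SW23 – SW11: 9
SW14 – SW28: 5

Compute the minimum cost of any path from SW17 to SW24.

12

Compare a few routes:
SW17 → SW10 → SW23 → SW14 → SW24: 2+8+1+2 = 13
SW17 → SW10 → SW5 → SW23 → SW14 → SW24: 2+3+4+1+2 = 12
The minimum is 12 via SW17 → SW10 → SW5 → SW23 → SW14 → SW24.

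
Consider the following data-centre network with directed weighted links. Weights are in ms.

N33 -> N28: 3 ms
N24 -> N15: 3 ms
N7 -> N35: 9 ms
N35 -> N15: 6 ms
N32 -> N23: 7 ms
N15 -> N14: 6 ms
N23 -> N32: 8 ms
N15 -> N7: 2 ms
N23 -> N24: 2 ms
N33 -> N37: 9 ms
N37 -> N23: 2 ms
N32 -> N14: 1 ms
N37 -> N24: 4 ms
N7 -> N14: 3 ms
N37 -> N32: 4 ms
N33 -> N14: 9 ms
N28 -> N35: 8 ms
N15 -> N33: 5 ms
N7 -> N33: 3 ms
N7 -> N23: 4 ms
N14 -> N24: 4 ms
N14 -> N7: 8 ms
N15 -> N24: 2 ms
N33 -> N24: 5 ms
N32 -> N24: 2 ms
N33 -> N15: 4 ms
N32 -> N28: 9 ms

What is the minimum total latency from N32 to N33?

10 ms

Compare a few routes:
N32 - N14 - N7 - N33: 1+8+3 = 12
N32 - N24 - N15 - N33: 2+3+5 = 10
N32 - N14 - N24 - N15 - N7 - N33: 1+4+3+2+3 = 13
N32 - N14 - N24 - N15 - N33: 1+4+3+5 = 13
Cheapest is N32 - N24 - N15 - N33 at 10 ms.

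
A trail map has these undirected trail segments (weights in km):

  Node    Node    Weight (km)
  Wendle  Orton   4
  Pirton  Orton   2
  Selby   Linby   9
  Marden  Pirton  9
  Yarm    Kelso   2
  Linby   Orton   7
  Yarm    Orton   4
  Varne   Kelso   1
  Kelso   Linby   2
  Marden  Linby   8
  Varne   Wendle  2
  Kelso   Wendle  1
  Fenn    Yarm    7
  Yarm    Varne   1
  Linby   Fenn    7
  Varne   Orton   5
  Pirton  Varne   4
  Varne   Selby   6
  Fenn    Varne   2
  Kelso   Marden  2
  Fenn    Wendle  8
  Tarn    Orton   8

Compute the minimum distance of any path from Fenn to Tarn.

15 km

Running Dijkstra from Fenn:
Fenn: 0
Varne: 2  (via Fenn)
Yarm: 3  (via Varne)
Kelso: 3  (via Varne)
Wendle: 4  (via Varne)
Linby: 5  (via Kelso)
Marden: 5  (via Kelso)
Pirton: 6  (via Varne)
Orton: 7  (via Varne)
Selby: 8  (via Varne)
Tarn: 15  (via Orton)
Shortest route: Fenn–Varne–Orton–Tarn = 15 km.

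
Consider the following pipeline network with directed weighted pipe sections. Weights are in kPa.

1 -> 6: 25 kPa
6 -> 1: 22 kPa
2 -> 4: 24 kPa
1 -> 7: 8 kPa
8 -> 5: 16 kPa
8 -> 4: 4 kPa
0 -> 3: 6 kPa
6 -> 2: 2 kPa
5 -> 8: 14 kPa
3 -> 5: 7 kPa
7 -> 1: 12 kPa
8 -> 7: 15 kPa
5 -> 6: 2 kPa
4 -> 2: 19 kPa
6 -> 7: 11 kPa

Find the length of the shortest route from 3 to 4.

25 kPa

Enumerating some paths:
3 - 5 - 8 - 4: 7+14+4 = 25
3 - 5 - 6 - 2 - 4: 7+2+2+24 = 35
The minimum is 25 kPa via 3 - 5 - 8 - 4.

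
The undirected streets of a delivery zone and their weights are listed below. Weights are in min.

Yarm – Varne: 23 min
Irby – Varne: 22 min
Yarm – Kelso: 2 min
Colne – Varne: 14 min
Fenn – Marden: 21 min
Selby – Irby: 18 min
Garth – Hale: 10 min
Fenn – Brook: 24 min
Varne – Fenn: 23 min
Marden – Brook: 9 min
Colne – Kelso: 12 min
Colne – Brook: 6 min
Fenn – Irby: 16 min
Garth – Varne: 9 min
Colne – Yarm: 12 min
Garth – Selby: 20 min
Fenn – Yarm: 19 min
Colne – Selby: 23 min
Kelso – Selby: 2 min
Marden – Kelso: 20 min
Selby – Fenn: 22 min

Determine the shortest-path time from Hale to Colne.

33 min

Settle nodes by increasing distance from Hale:
Hale: 0
Garth: 10  (via Hale)
Varne: 19  (via Garth)
Selby: 30  (via Garth)
Kelso: 32  (via Selby)
Colne: 33  (via Varne)
Shortest route: Hale–Garth–Varne–Colne = 33 min.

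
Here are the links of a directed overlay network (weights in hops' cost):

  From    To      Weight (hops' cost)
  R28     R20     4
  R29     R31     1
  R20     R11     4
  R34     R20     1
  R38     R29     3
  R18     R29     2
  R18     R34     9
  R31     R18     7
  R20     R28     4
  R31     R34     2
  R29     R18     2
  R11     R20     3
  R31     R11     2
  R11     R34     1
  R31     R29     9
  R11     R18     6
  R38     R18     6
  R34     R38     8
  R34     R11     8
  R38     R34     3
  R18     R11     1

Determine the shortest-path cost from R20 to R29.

12 hops' cost

Shortest distances from R20:
R20: 0
R11: 4  (via R20)
R28: 4  (via R20)
R34: 5  (via R11)
R18: 10  (via R11)
R29: 12  (via R18)
Shortest route: R20 → R11 → R18 → R29 = 12 hops' cost.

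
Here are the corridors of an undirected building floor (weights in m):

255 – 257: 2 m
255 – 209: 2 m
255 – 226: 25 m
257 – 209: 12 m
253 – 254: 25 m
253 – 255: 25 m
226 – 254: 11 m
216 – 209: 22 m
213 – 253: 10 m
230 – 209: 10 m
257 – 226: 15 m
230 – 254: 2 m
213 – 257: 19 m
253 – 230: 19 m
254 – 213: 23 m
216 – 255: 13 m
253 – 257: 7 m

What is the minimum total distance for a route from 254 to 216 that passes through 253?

43 m

Shortest 254→253: 254 → 230 → 253 = 21
Shortest 253→216: 253 → 257 → 255 → 216 = 22
Total via 253: 21 + 22 = 43 m.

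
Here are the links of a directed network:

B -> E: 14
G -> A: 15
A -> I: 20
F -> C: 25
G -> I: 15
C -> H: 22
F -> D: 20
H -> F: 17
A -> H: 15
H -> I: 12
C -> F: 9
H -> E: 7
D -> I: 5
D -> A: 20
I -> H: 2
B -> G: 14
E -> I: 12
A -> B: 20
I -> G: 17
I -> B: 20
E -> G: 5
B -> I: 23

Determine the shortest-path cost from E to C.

Candidate routes:
E–G–I–H–F–C: 5+15+2+17+25 = 64
E–G–A–H–F–C: 5+15+15+17+25 = 77
E–I–H–F–C: 12+2+17+25 = 56
E–G–A–I–H–F–C: 5+15+20+2+17+25 = 84
Cheapest is E–I–H–F–C at 56.

56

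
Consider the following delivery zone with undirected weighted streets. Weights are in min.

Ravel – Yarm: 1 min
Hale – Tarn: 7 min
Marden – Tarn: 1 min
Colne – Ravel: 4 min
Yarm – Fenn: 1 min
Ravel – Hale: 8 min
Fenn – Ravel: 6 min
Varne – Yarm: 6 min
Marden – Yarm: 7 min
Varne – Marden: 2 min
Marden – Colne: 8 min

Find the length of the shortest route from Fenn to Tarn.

9 min

Enumerating some paths:
Fenn - Yarm - Marden - Tarn: 1+7+1 = 9
Fenn - Yarm - Varne - Marden - Tarn: 1+6+2+1 = 10
Fenn - Ravel - Yarm - Marden - Tarn: 6+1+7+1 = 15
The minimum is 9 min via Fenn - Yarm - Marden - Tarn.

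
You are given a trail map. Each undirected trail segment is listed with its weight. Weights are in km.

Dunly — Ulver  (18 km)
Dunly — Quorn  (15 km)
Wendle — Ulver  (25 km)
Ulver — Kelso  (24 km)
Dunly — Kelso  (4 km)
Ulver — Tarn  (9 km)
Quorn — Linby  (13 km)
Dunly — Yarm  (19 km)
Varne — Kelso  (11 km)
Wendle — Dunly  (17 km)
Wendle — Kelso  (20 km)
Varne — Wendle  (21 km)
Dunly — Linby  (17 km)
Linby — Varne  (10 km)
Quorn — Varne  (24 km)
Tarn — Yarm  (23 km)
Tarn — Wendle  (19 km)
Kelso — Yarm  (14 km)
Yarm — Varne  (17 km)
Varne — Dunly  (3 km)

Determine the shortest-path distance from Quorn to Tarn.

Compare a few routes:
Quorn → Dunly → Wendle → Tarn: 15+17+19 = 51
Quorn → Dunly → Kelso → Ulver → Tarn: 15+4+24+9 = 52
Quorn → Linby → Varne → Dunly → Ulver → Tarn: 13+10+3+18+9 = 53
Quorn → Dunly → Ulver → Tarn: 15+18+9 = 42
Cheapest is Quorn → Dunly → Ulver → Tarn at 42 km.

42 km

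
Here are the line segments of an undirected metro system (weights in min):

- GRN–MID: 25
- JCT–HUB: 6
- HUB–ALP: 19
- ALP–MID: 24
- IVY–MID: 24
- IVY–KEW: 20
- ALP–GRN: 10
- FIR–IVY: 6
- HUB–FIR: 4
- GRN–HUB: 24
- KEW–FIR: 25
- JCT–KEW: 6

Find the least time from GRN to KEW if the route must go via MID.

69 min

Shortest GRN→MID: GRN → MID = 25
Best MID to KEW: MID → IVY → KEW costing 44
Total via MID: 25 + 44 = 69 min.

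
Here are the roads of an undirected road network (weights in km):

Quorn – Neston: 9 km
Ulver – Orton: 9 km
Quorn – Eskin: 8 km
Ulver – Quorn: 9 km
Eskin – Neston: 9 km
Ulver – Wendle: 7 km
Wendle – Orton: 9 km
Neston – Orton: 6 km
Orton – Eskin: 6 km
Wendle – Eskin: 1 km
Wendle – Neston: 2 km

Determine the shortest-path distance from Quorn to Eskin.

Settle nodes by increasing distance from Quorn:
Quorn: 0
Eskin: 8  (via Quorn)
Shortest route: Quorn → Eskin = 8 km.

8 km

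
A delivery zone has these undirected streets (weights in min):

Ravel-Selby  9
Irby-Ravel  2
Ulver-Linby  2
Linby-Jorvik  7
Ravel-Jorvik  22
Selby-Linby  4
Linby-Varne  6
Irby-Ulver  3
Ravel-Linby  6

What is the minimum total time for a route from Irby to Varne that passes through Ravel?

Shortest Irby→Ravel: Irby → Ravel = 2
Best Ravel to Varne: Ravel → Linby → Varne costing 12
Total via Ravel: 2 + 12 = 14 min.

14 min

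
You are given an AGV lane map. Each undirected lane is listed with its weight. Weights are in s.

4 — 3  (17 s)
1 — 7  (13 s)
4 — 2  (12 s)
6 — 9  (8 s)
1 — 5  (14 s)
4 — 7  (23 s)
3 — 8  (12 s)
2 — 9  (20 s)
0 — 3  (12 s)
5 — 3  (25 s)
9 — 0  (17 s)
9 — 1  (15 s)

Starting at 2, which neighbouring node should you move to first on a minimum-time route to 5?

9

Enumerating some paths:
2–9–1–5: 20+15+14 = 49
2–4–3–5: 12+17+25 = 54
Cheapest is 2–9–1–5 at 49 s.
So from 2 the first move is to 9.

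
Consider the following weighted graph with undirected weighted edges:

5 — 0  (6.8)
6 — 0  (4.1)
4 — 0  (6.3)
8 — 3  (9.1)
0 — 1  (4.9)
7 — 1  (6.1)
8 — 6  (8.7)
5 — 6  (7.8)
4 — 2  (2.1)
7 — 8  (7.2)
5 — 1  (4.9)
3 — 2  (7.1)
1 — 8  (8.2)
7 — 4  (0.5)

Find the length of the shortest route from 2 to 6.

Compare a few routes:
2 → 4 → 7 → 1 → 0 → 6: 2.1+0.5+6.1+4.9+4.1 = 17.7
2 → 4 → 0 → 6: 2.1+6.3+4.1 = 12.5
2 → 4 → 7 → 8 → 6: 2.1+0.5+7.2+8.7 = 18.5
The minimum is 12.5 via 2 → 4 → 0 → 6.

12.5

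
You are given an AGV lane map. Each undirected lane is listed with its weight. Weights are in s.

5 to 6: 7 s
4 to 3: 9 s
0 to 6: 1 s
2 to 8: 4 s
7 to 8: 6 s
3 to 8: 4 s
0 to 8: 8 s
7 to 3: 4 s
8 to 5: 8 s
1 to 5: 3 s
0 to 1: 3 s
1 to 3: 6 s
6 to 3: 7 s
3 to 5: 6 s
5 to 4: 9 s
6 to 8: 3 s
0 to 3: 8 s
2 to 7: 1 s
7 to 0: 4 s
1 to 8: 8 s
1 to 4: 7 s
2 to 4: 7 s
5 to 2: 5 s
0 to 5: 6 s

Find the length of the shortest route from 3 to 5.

Running Dijkstra from 3:
3: 0
7: 4  (via 3)
8: 4  (via 3)
2: 5  (via 7)
1: 6  (via 3)
5: 6  (via 3)
Shortest route: 3–5 = 6 s.

6 s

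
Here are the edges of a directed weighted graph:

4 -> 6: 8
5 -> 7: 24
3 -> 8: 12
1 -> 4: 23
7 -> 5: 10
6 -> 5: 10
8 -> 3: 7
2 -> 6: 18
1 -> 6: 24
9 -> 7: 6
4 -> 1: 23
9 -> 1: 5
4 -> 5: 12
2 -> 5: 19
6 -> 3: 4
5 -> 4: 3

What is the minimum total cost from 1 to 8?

Enumerating some paths:
1 - 4 - 6 - 3 - 8: 23+8+4+12 = 47
1 - 6 - 3 - 8: 24+4+12 = 40
The minimum is 40 via 1 - 6 - 3 - 8.

40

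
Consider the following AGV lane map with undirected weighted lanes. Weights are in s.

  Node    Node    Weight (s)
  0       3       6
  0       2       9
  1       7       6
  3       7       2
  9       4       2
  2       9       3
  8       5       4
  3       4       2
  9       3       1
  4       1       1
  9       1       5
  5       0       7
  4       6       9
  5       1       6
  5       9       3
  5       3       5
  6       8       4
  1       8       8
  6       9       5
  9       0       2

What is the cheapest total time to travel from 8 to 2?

10 s

Enumerating some paths:
8 → 5 → 3 → 9 → 2: 4+5+1+3 = 13
8 → 6 → 9 → 2: 4+5+3 = 12
8 → 5 → 9 → 2: 4+3+3 = 10
Cheapest is 8 → 5 → 9 → 2 at 10 s.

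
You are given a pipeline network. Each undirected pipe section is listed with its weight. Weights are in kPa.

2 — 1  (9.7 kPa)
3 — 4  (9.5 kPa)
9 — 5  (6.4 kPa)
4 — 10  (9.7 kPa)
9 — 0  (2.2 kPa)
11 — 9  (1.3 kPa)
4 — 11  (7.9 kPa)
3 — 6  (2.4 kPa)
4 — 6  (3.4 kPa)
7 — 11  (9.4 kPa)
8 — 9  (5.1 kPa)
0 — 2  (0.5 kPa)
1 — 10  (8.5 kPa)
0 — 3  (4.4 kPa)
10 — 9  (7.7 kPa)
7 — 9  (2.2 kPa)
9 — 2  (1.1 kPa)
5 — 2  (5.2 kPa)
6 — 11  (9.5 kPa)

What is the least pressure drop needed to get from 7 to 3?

8.2 kPa

Running Dijkstra from 7:
7: 0
9: 2.2  (via 7)
2: 3.3  (via 9)
11: 3.5  (via 9)
0: 3.8  (via 2)
8: 7.3  (via 9)
3: 8.2  (via 0)
Shortest route: 7–9–2–0–3 = 8.2 kPa.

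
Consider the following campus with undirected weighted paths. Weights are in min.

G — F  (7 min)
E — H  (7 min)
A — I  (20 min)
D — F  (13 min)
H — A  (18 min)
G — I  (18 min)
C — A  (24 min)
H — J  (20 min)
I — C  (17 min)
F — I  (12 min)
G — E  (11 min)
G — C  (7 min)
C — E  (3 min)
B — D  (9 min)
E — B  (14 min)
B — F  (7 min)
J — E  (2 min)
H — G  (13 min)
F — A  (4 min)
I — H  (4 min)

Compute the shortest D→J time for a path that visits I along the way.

38 min

Shortest D→I: D–F–I = 25
Shortest I→J: I–H–E–J = 13
Total via I: 25 + 13 = 38 min.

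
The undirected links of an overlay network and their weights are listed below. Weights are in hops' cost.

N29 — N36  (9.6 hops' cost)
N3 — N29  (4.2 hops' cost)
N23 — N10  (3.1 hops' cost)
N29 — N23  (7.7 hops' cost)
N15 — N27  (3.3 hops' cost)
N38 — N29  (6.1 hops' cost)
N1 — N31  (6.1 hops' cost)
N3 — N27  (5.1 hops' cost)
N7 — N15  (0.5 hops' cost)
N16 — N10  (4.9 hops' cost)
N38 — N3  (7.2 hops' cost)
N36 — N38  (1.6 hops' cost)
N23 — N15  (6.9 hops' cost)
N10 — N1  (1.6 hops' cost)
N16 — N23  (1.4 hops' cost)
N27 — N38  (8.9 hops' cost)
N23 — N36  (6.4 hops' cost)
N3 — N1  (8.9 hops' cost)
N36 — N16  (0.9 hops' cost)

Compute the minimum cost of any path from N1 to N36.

Settle nodes by increasing distance from N1:
N1: 0
N10: 1.6  (via N1)
N23: 4.7  (via N10)
N31: 6.1  (via N1)
N16: 6.1  (via N23)
N36: 7  (via N16)
Shortest route: N1 → N10 → N23 → N16 → N36 = 7 hops' cost.

7 hops' cost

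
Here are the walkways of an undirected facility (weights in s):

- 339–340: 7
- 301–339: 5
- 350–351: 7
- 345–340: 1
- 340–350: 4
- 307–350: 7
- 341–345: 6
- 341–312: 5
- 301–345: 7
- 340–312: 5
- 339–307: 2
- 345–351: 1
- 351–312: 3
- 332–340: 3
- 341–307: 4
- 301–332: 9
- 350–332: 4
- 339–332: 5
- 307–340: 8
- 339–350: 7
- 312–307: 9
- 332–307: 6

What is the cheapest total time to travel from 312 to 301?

Shortest distances from 312:
312: 0
351: 3  (via 312)
345: 4  (via 351)
341: 5  (via 312)
340: 5  (via 312)
332: 8  (via 340)
350: 9  (via 340)
307: 9  (via 312)
301: 11  (via 345)
Shortest route: 312 → 351 → 345 → 301 = 11 s.

11 s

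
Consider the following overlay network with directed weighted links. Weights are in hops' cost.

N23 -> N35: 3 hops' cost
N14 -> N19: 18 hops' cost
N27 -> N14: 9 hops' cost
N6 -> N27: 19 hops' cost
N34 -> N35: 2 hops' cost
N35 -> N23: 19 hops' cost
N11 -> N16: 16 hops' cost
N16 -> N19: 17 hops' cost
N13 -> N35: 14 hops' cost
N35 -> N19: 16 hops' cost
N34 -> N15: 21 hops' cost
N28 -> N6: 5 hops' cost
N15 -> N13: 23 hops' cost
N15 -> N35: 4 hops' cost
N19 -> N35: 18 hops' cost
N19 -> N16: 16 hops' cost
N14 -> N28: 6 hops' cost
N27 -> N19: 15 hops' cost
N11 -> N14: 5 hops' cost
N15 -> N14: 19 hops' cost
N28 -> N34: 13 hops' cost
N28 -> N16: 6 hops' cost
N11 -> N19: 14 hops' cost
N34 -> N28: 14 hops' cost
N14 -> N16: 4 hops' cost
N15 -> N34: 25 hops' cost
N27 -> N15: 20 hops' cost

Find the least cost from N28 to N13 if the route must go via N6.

67 hops' cost

Shortest N28→N6: N28–N6 = 5
Shortest N6→N13: N6–N27–N15–N13 = 62
Total via N6: 5 + 62 = 67 hops' cost.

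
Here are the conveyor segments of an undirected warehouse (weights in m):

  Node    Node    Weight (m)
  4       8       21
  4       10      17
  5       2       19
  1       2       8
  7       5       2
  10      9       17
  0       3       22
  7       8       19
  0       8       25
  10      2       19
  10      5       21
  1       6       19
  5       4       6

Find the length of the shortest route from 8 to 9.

55 m

Running Dijkstra from 8:
8: 0
7: 19  (via 8)
4: 21  (via 8)
5: 21  (via 7)
0: 25  (via 8)
10: 38  (via 4)
2: 40  (via 5)
3: 47  (via 0)
1: 48  (via 2)
9: 55  (via 10)
Shortest route: 8 → 4 → 10 → 9 = 55 m.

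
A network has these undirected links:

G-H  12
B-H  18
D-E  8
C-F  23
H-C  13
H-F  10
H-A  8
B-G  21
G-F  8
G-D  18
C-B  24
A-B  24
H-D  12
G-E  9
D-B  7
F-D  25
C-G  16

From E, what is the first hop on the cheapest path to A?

D

Candidate routes:
E - G - H - A: 9+12+8 = 29
E - D - H - A: 8+12+8 = 28
Cheapest is E - D - H - A at 28.
So from E the first move is to D.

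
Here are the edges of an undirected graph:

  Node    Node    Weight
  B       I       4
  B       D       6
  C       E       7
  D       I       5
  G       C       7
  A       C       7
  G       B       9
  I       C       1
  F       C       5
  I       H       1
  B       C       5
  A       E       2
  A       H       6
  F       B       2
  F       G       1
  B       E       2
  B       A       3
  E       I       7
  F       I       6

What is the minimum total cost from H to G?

8

Shortest distances from H:
H: 0
I: 1  (via H)
C: 2  (via I)
B: 5  (via I)
A: 6  (via H)
D: 6  (via I)
E: 7  (via B)
F: 7  (via I)
G: 8  (via F)
Shortest route: H → I → F → G = 8.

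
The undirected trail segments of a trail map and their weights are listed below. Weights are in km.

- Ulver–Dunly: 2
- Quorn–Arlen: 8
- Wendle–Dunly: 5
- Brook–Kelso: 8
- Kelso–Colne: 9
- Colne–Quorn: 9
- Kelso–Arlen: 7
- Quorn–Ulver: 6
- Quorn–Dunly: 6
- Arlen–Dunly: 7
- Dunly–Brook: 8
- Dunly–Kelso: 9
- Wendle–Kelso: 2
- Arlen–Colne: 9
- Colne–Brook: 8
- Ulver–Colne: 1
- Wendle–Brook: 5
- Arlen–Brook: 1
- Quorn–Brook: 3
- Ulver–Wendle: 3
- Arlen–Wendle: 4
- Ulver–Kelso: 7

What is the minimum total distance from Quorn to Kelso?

Settle nodes by increasing distance from Quorn:
Quorn: 0
Brook: 3  (via Quorn)
Arlen: 4  (via Brook)
Dunly: 6  (via Quorn)
Ulver: 6  (via Quorn)
Colne: 7  (via Ulver)
Wendle: 8  (via Brook)
Kelso: 10  (via Wendle)
Shortest route: Quorn → Brook → Wendle → Kelso = 10 km.

10 km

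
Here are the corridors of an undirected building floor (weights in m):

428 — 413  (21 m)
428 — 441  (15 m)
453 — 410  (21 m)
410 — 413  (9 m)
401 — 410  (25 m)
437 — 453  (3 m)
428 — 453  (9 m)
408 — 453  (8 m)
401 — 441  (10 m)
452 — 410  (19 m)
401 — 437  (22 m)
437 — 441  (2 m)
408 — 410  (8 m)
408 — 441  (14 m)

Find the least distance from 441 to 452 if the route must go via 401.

Shortest 441→401: 441–401 = 10
Shortest 401→452: 401–410–452 = 44
Total via 401: 10 + 44 = 54 m.

54 m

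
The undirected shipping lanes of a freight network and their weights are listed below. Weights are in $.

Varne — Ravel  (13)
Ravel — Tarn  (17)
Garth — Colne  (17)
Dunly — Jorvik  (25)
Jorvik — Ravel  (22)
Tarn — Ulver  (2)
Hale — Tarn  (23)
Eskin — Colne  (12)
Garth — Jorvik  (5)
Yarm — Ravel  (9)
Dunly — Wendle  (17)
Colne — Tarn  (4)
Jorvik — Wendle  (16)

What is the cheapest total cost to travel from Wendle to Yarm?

$47

Settle nodes by increasing distance from Wendle:
Wendle: 0
Jorvik: 16  (via Wendle)
Dunly: 17  (via Wendle)
Garth: 21  (via Jorvik)
Colne: 38  (via Garth)
Ravel: 38  (via Jorvik)
Tarn: 42  (via Colne)
Ulver: 44  (via Tarn)
Yarm: 47  (via Ravel)
Shortest route: Wendle → Jorvik → Ravel → Yarm = $47.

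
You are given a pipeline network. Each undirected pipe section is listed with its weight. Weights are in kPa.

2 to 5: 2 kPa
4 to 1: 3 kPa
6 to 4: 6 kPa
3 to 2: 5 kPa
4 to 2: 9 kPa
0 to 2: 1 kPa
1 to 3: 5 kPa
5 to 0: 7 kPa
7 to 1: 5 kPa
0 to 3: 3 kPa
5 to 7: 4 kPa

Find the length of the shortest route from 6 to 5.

17 kPa

Settle nodes by increasing distance from 6:
6: 0
4: 6  (via 6)
1: 9  (via 4)
3: 14  (via 1)
7: 14  (via 1)
2: 15  (via 4)
0: 16  (via 2)
5: 17  (via 2)
Shortest route: 6–4–2–5 = 17 kPa.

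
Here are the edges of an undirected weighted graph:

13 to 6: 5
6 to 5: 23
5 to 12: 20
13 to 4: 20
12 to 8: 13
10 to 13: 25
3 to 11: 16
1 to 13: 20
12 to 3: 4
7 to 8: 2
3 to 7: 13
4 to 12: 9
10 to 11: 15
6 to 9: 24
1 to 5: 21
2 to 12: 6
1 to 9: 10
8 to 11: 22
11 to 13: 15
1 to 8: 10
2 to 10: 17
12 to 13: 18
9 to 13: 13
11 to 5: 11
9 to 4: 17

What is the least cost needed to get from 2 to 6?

29

Compare a few routes:
2 - 12 - 13 - 6: 6+18+5 = 29
2 - 12 - 4 - 13 - 6: 6+9+20+5 = 40
The minimum is 29 via 2 - 12 - 13 - 6.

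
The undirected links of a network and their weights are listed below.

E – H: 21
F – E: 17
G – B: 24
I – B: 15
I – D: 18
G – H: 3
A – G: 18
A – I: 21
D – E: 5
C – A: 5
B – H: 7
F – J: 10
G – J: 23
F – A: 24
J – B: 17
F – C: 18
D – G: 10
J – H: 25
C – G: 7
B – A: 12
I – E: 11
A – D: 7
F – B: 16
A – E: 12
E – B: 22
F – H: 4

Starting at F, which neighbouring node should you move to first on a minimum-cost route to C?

Compare a few routes:
F–H–B–A–C: 4+7+12+5 = 28
F–H–G–D–A–C: 4+3+10+7+5 = 29
F–H–G–C: 4+3+7 = 14
F–C: 18 = 18
The minimum is 14 via F–H–G–C.
So from F the first move is to H.

H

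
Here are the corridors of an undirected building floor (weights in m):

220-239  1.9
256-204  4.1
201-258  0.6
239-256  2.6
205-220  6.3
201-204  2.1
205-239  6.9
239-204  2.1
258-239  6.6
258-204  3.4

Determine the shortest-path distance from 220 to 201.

Shortest distances from 220:
220: 0
239: 1.9  (via 220)
204: 4  (via 239)
256: 4.5  (via 239)
201: 6.1  (via 204)
Shortest route: 220–239–204–201 = 6.1 m.

6.1 m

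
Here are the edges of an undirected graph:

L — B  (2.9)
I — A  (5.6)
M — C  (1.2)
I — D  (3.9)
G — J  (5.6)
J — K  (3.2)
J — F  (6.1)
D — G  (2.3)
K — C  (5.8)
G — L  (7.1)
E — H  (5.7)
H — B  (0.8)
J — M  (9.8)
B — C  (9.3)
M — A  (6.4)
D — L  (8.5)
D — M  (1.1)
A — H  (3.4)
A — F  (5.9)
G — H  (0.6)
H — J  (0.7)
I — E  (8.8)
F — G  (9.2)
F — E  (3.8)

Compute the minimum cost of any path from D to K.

6.8

Enumerating some paths:
D–G–H–J–K: 2.3+0.6+0.7+3.2 = 6.8
D–G–J–K: 2.3+5.6+3.2 = 11.1
D–M–C–K: 1.1+1.2+5.8 = 8.1
The minimum is 6.8 via D–G–H–J–K.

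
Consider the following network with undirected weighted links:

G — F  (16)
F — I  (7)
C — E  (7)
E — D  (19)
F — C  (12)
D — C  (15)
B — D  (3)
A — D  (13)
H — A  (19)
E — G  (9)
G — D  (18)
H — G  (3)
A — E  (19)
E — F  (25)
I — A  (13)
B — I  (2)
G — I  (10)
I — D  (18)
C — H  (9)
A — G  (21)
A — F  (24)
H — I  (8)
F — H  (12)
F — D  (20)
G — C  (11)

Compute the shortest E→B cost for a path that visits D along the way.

22

Best E to D: E–D costing 19
Best D to B: D–B costing 3
Total via D: 19 + 3 = 22.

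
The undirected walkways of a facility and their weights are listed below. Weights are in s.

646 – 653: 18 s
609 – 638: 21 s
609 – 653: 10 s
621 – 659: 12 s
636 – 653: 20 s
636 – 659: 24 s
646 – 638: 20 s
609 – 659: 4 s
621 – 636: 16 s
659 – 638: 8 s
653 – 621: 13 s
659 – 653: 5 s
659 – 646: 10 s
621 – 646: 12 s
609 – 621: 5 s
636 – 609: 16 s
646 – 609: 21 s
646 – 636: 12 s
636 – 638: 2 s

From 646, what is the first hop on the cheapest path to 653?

659

Enumerating some paths:
646–659–653: 10+5 = 15
646–653: 18 = 18
646–659–609–653: 10+4+10 = 24
Cheapest is 646–659–653 at 15 s.
So from 646 the first move is to 659.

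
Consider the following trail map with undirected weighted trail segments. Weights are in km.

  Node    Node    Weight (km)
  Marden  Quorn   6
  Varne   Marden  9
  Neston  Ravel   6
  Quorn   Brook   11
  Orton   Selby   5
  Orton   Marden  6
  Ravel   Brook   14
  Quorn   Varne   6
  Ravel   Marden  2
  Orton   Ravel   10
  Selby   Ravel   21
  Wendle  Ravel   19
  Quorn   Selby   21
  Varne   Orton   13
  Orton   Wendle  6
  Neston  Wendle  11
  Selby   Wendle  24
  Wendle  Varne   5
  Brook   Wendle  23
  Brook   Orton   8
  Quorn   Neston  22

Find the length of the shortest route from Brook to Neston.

20 km

Enumerating some paths:
Brook - Ravel - Neston: 14+6 = 20
Brook - Orton - Marden - Ravel - Neston: 8+6+2+6 = 22
Brook - Orton - Wendle - Neston: 8+6+11 = 25
Brook - Orton - Ravel - Neston: 8+10+6 = 24
The minimum is 20 km via Brook - Ravel - Neston.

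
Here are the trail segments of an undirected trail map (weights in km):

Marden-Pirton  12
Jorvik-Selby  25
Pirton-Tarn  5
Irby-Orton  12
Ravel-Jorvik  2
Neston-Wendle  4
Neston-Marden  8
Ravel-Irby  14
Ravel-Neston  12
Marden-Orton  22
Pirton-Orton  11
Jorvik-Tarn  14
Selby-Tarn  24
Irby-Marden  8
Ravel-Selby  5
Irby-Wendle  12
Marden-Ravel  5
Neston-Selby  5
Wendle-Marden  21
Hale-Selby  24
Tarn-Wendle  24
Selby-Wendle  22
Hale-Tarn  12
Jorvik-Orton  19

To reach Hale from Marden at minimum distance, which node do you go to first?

Enumerating some paths:
Marden → Pirton → Tarn → Hale: 12+5+12 = 29
Marden → Ravel → Jorvik → Tarn → Hale: 5+2+14+12 = 33
Marden → Ravel → Selby → Hale: 5+5+24 = 34
The minimum is 29 km via Marden → Pirton → Tarn → Hale.
So from Marden the first move is to Pirton.

Pirton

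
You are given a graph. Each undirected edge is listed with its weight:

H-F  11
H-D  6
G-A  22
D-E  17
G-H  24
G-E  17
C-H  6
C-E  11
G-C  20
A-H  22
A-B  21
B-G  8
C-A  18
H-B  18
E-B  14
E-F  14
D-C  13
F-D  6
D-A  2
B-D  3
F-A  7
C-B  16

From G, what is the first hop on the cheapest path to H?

Candidate routes:
G - C - H: 20+6 = 26
G - B - H: 8+18 = 26
G - H: 24 = 24
G - B - D - H: 8+3+6 = 17
The minimum is 17 via G - B - D - H.
So from G the first move is to B.

B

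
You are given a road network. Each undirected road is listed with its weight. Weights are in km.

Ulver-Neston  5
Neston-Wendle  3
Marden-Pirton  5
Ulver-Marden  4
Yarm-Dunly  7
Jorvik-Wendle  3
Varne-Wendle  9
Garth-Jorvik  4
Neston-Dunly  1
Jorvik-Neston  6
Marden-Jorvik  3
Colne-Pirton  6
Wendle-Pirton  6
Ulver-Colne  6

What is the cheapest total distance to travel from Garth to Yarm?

18 km

Running Dijkstra from Garth:
Garth: 0
Jorvik: 4  (via Garth)
Marden: 7  (via Jorvik)
Wendle: 7  (via Jorvik)
Neston: 10  (via Jorvik)
Ulver: 11  (via Marden)
Dunly: 11  (via Neston)
Pirton: 12  (via Marden)
Varne: 16  (via Wendle)
Colne: 17  (via Ulver)
Yarm: 18  (via Dunly)
Shortest route: Garth–Jorvik–Neston–Dunly–Yarm = 18 km.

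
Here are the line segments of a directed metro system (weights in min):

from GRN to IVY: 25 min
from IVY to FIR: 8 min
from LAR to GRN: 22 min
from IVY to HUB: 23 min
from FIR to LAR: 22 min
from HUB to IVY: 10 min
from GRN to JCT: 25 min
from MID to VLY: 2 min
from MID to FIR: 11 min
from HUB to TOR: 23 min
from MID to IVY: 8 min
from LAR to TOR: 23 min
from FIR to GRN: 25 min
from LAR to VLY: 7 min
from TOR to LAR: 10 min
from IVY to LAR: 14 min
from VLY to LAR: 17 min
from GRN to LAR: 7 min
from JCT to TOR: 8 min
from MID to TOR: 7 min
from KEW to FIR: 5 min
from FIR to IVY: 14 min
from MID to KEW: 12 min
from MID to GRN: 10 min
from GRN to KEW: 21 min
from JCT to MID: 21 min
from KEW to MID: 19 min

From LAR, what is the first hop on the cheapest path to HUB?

Enumerating some paths:
LAR–GRN–KEW–FIR–IVY–HUB: 22+21+5+14+23 = 85
LAR–GRN–IVY–HUB: 22+25+23 = 70
Cheapest is LAR–GRN–IVY–HUB at 70 min.
So from LAR the first move is to GRN.

GRN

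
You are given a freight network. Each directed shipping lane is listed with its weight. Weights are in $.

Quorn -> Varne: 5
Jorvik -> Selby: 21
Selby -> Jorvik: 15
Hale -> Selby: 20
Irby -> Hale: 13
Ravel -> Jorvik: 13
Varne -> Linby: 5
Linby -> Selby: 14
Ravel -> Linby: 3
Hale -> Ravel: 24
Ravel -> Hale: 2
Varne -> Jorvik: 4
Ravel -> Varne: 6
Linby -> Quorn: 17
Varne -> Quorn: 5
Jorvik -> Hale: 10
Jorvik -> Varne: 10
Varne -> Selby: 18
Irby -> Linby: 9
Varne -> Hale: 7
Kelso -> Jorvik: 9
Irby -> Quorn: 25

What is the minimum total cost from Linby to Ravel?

Compare a few routes:
Linby - Quorn - Varne - Hale - Ravel: 17+5+7+24 = 53
Linby - Quorn - Varne - Jorvik - Hale - Ravel: 17+5+4+10+24 = 60
Linby - Selby - Jorvik - Hale - Ravel: 14+15+10+24 = 63
The minimum is $53 via Linby - Quorn - Varne - Hale - Ravel.

$53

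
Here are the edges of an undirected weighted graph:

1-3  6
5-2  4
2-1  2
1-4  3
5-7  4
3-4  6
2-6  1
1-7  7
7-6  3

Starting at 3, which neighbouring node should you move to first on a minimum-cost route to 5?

1

Enumerating some paths:
3–4–1–2–5: 6+3+2+4 = 15
3–1–7–5: 6+7+4 = 17
3–1–2–5: 6+2+4 = 12
3–1–2–6–7–5: 6+2+1+3+4 = 16
Cheapest is 3–1–2–5 at 12.
So from 3 the first move is to 1.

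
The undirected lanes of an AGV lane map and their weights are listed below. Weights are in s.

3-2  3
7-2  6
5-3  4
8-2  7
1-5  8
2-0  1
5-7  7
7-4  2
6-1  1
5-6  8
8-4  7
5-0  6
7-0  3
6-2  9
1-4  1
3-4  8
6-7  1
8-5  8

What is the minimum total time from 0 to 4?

5 s

Settle nodes by increasing distance from 0:
0: 0
2: 1  (via 0)
7: 3  (via 0)
3: 4  (via 2)
6: 4  (via 7)
1: 5  (via 6)
4: 5  (via 7)
Shortest route: 0 → 7 → 4 = 5 s.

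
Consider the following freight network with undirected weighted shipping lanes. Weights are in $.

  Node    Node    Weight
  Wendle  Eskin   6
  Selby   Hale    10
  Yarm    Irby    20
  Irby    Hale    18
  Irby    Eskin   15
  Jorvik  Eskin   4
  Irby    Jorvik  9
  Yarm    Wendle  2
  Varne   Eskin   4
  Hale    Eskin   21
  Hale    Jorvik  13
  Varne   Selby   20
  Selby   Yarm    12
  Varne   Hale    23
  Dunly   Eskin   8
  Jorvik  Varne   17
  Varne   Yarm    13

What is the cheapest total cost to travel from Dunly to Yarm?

$16

Compare a few routes:
Dunly–Eskin–Wendle–Yarm: 8+6+2 = 16
Dunly–Eskin–Varne–Yarm: 8+4+13 = 25
Cheapest is Dunly–Eskin–Wendle–Yarm at $16.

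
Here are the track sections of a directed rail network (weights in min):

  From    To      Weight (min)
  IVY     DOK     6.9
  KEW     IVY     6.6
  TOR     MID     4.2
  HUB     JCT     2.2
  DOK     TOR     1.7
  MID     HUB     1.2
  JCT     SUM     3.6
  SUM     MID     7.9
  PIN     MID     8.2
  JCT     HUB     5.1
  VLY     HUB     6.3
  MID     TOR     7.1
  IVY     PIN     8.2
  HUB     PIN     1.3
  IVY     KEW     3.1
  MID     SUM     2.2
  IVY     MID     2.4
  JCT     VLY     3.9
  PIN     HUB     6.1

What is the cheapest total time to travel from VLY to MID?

Candidate routes:
VLY - HUB - PIN - MID: 6.3+1.3+8.2 = 15.8
VLY - HUB - JCT - SUM - MID: 6.3+2.2+3.6+7.9 = 20
The minimum is 15.8 min via VLY - HUB - PIN - MID.

15.8 min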